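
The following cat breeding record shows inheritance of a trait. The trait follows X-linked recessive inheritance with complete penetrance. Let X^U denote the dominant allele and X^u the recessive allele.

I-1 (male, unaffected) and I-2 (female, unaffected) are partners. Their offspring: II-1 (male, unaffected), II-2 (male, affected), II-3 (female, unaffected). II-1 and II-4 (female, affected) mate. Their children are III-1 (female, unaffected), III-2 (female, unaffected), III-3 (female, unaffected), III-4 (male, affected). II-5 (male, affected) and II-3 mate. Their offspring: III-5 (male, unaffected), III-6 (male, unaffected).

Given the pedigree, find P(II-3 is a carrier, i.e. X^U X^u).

I-1 is unaffected, so I-1 is X^U Y.
I-2 is unaffected so carries U and passed u to II-2 (X^u Y), so I-2 is X^U X^u.
Their cross gives offspring ratios 1/2 X^U X^U : 1/2 X^U X^u. Conditioning on II-3 being unaffected, P(X^U X^u) = 1/2 / 1 = 1/2 before taking II-3's own offspring into account.
II-5 is affected, so II-5 is X^u Y.
Now use II-3's offspring. Probability of each recorded status — unaffected son III-5: 1/2 if II-3 is X^U X^u, 1 if X^U X^U; unaffected son III-6: 1/2 if II-3 is X^U X^u, 1 if X^U X^U.
Bayes: P(X^U X^u) = 1/2·1/4 / (1/2·1/4 + 1/2·1) = 1/5.

1/5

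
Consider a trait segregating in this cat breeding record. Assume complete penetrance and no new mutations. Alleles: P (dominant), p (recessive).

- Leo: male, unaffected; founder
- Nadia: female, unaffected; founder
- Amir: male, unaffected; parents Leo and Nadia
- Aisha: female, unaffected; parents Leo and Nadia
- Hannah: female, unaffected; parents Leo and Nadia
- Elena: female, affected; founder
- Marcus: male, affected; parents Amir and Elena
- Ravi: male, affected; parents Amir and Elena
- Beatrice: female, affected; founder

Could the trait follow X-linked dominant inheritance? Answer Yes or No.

A consistent assignment under X-linked dominant exists: Leo X^p Y, Nadia X^p X^p, Amir X^p Y, Aisha X^p X^p, Hannah X^p X^p, Elena X^P X^P, Marcus X^P Y, Ravi X^P Y, Beatrice X^P X^P.
In this assignment every recorded phenotype matches its genotype and every non-founder's genotype is obtainable from its parents' genotypes, so the pedigree is consistent.

Yes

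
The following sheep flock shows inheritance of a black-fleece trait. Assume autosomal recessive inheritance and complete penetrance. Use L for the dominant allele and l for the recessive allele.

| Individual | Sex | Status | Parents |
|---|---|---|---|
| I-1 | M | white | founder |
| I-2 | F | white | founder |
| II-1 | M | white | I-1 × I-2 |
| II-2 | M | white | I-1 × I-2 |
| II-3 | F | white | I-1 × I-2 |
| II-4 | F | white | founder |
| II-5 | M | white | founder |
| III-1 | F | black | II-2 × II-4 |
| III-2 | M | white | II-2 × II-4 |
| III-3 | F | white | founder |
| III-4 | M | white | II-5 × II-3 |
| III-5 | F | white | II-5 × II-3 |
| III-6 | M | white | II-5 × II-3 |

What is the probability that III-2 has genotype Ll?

II-2 is white so carries L and passed l to III-1 (ll), so II-2 is Ll.
II-4 is white so carries L and passed l to III-1 (ll), so II-4 is Ll.
Their cross gives offspring ratios 1/4 LL : 1/2 Ll : 1/4 ll. Conditioning on III-2 being white, P(Ll) = 1/2 / 3/4 = 2/3.

2/3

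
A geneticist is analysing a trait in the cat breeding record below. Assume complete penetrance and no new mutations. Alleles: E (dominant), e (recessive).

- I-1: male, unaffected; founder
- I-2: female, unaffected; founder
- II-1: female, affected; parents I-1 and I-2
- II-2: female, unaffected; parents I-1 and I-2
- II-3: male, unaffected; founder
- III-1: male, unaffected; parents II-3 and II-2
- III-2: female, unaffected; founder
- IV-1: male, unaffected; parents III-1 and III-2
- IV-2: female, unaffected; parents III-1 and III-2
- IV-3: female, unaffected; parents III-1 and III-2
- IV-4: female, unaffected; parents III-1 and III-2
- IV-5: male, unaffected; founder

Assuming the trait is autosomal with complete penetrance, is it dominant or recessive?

recessive

I-1 and I-2 are both unaffected yet have an affected child II-1. Under dominance, an affected child requires at least one affected parent, so the trait cannot be dominant.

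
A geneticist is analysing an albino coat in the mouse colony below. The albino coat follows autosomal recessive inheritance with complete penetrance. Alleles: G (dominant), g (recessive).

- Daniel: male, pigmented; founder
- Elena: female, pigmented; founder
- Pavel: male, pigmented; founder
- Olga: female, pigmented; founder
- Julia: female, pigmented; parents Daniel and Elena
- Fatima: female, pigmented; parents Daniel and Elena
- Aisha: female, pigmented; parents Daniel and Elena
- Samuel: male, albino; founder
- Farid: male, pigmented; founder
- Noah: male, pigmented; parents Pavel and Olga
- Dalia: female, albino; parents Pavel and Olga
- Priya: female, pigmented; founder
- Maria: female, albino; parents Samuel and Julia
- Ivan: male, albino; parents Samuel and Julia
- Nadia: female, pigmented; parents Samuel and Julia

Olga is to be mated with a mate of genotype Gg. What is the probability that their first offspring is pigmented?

3/4

Olga is pigmented so carries G and passed g to Dalia (gg), so Olga is Gg.
The cross gives 1/4 GG : 1/2 Gg : 1/4 gg, so P(offspring is pigmented) = 3/4.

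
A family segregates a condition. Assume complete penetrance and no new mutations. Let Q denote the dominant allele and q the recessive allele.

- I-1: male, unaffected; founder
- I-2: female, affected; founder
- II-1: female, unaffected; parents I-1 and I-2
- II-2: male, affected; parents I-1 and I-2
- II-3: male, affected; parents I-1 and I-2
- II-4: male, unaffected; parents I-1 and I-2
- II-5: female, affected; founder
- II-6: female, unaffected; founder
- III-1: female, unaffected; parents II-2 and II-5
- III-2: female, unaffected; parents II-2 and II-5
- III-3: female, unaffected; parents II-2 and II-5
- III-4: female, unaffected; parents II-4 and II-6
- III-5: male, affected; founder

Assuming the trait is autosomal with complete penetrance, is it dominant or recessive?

II-2 and II-5 are both affected yet have an unaffected child III-1. Under a recessive model two affected parents are homozygous and every child would be affected, so the trait cannot be recessive.

dominant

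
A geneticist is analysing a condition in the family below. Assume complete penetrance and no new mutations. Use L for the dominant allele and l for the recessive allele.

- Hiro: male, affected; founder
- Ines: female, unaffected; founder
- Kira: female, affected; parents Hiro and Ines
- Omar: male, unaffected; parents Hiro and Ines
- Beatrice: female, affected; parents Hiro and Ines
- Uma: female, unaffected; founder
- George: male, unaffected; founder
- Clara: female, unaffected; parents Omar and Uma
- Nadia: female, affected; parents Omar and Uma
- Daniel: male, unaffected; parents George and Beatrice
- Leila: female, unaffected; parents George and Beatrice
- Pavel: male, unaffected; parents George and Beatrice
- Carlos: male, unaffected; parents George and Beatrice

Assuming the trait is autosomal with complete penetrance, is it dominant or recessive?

Omar and Uma are both unaffected yet have an affected child Nadia. Under dominance, an affected child requires at least one affected parent, so the trait cannot be dominant.

recessive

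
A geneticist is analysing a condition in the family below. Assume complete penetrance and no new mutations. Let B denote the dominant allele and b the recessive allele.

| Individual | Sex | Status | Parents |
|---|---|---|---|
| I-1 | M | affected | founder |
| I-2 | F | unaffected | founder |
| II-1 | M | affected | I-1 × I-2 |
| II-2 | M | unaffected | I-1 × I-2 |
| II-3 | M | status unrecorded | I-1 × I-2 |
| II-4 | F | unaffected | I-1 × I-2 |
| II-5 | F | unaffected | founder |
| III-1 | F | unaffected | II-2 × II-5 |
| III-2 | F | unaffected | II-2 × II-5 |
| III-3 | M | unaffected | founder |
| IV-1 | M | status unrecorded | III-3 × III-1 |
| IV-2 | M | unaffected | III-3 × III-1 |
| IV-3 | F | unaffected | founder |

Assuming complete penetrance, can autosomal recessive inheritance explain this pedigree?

Yes

A consistent assignment under autosomal recessive exists: I-1 bb, I-2 Bb, II-1 bb, II-2 Bb, II-3 Bb, II-4 Bb, II-5 BB, III-1 BB, III-2 BB, III-3 BB, IV-1 BB, IV-2 BB, IV-3 BB.
In this assignment every recorded phenotype matches its genotype and every non-founder's genotype is obtainable from its parents' genotypes, so the pedigree is consistent.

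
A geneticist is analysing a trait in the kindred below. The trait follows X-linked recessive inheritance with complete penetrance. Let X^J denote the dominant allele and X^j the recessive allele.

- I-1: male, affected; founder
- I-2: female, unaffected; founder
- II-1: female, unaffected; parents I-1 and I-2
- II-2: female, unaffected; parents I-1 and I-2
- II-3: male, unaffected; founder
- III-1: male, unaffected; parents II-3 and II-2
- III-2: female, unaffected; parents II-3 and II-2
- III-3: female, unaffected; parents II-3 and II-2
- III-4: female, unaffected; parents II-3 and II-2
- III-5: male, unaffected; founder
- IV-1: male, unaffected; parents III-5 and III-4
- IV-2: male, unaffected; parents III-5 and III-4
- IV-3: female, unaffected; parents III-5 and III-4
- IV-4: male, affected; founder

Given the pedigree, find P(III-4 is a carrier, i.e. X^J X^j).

1/5

II-3 is unaffected, so II-3 is X^J Y.
II-2 is unaffected so carries J and received j from I-1 (X^j Y), so II-2 is X^J X^j.
Their cross gives offspring ratios 1/2 X^J X^J : 1/2 X^J X^j. Conditioning on III-4 being unaffected, P(X^J X^j) = 1/2 / 1 = 1/2 before taking III-4's own offspring into account.
III-5 is unaffected, so III-5 is X^J Y.
Now use III-4's offspring. Probability of each recorded status — unaffected son IV-1: 1/2 if III-4 is X^J X^j, 1 if X^J X^J; unaffected son IV-2: 1/2 if III-4 is X^J X^j, 1 if X^J X^J. (IV-3: equally likely either way, so uninformative.)
Bayes: P(X^J X^j) = 1/2·1/4 / (1/2·1/4 + 1/2·1) = 1/5.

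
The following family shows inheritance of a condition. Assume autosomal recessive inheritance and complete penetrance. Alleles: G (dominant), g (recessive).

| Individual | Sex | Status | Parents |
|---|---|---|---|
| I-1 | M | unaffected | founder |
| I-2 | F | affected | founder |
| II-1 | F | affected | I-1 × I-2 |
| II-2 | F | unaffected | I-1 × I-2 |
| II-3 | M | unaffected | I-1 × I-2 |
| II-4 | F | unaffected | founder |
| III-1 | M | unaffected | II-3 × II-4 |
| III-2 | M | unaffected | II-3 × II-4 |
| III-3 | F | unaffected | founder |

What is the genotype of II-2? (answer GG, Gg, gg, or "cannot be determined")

Gg

From phenotype alone, II-2 is GG or Gg.
II-2 is unaffected so carries G and received g from I-2 (gg), so II-2 is Gg.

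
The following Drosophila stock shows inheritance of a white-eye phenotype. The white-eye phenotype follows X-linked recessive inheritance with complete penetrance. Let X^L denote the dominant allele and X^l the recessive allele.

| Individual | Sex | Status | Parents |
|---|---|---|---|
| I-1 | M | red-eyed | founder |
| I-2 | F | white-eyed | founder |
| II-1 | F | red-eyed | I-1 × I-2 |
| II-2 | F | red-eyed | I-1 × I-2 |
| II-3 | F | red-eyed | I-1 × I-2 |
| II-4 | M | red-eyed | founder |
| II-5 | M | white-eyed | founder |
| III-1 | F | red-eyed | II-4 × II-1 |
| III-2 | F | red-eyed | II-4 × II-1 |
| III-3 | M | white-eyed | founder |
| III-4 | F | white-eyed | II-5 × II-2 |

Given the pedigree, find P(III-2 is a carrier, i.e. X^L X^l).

II-4 is red-eyed, so II-4 is X^L Y.
II-1 is red-eyed so carries L and received l from I-2 (X^l X^l), so II-1 is X^L X^l.
Their cross gives offspring ratios 1/2 X^L X^L : 1/2 X^L X^l. Conditioning on III-2 being red-eyed, P(X^L X^l) = 1/2 / 1 = 1/2.

1/2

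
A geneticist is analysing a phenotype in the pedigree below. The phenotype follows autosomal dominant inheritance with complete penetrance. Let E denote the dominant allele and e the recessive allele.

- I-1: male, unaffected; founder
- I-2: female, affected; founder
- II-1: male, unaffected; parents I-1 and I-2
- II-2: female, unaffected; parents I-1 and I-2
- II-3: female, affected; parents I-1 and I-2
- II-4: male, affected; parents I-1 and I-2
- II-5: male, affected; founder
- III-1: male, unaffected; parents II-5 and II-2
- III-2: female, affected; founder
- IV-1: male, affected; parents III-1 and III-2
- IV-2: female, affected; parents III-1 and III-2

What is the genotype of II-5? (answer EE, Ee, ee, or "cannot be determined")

Ee

From phenotype alone, II-5 is EE or Ee.
II-5 is affected so carries E and passed e to III-1 (ee), so II-5 is Ee.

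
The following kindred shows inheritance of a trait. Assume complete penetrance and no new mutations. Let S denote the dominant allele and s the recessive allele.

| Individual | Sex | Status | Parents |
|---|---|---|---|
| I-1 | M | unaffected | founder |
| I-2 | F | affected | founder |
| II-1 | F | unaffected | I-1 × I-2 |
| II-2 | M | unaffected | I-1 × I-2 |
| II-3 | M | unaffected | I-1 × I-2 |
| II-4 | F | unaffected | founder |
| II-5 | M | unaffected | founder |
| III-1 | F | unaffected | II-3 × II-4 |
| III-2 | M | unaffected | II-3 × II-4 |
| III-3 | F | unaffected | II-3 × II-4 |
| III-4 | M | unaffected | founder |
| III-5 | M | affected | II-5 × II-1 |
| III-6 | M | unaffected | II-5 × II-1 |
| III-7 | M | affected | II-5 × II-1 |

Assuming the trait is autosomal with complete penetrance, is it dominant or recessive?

recessive

II-5 and II-1 are both unaffected yet have an affected child III-5. Under dominance, an affected child requires at least one affected parent, so the trait cannot be dominant.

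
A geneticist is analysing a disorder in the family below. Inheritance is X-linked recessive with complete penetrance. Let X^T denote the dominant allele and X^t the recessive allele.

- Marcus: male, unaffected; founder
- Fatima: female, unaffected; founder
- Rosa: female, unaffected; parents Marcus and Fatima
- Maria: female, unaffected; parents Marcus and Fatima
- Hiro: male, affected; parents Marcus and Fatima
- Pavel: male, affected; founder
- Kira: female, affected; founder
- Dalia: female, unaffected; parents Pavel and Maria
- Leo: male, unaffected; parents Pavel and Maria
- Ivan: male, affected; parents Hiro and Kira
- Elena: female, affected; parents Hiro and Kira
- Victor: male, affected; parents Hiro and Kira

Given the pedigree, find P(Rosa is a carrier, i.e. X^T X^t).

Marcus is unaffected, so Marcus is X^T Y.
Fatima is unaffected so carries T and passed t to Hiro (X^t Y), so Fatima is X^T X^t.
Their cross gives offspring ratios 1/2 X^T X^T : 1/2 X^T X^t. Conditioning on Rosa being unaffected, P(X^T X^t) = 1/2 / 1 = 1/2.

1/2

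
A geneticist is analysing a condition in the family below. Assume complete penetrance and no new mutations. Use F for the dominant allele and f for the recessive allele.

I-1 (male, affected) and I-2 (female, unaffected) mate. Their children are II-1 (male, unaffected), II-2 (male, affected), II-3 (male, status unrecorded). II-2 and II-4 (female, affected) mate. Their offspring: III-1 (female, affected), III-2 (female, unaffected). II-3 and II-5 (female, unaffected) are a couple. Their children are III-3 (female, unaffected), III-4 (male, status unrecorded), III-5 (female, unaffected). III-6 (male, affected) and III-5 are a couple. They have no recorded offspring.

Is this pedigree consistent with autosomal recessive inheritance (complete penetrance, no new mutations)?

No

Under autosomal recessive, III-2 (unaffected, female) cannot arise from II-2 (affected) × II-4 (affected).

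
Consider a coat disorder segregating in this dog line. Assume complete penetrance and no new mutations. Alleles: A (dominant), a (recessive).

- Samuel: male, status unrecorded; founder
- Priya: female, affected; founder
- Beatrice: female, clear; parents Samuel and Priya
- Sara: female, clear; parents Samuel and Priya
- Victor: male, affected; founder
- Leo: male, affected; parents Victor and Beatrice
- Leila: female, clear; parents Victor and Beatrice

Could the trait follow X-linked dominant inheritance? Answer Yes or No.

No

Under X-linked dominant, Leo (affected, male) cannot arise from Victor (affected) × Beatrice (clear).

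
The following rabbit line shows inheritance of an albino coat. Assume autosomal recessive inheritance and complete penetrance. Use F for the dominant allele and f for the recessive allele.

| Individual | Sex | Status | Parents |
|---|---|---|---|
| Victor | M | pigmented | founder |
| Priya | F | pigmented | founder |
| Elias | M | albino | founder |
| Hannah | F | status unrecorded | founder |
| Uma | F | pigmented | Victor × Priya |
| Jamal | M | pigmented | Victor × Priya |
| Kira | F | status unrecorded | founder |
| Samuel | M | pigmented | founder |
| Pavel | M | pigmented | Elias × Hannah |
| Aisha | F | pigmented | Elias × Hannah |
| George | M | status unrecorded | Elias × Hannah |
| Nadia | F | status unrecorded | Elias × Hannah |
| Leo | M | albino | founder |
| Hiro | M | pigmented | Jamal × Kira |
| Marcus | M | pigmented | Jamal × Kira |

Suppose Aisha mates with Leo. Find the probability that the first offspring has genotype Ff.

Aisha is pigmented so carries F and received f from Elias (ff), so Aisha is Ff.
Leo is albino, so Leo is ff.
The cross gives 1/2 Ff : 1/2 ff, so P(offspring has genotype Ff) = 1/2.

1/2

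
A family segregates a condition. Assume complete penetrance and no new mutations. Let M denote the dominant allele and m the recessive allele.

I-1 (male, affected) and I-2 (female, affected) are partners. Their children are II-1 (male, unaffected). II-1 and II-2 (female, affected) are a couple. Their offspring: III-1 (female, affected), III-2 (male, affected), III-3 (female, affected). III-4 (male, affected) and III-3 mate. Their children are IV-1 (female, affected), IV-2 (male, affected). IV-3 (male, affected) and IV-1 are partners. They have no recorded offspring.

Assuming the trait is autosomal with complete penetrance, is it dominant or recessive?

I-1 and I-2 are both affected yet have an unaffected child II-1. Under a recessive model two affected parents are homozygous and every child would be affected, so the trait cannot be recessive.

dominant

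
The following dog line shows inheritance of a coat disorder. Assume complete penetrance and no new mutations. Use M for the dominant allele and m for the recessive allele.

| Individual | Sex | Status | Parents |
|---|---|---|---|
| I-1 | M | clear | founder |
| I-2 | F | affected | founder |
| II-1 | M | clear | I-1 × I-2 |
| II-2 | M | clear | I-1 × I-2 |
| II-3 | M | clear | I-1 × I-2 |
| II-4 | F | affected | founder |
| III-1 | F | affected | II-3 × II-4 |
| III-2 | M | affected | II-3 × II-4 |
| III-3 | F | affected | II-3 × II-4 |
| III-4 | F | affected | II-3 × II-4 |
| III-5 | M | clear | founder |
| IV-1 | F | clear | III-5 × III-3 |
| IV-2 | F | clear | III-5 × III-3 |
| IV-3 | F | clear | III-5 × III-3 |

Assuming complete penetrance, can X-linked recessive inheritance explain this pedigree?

Under X-linked recessive, II-1 (clear, male) cannot arise from I-1 (clear) × I-2 (affected).

No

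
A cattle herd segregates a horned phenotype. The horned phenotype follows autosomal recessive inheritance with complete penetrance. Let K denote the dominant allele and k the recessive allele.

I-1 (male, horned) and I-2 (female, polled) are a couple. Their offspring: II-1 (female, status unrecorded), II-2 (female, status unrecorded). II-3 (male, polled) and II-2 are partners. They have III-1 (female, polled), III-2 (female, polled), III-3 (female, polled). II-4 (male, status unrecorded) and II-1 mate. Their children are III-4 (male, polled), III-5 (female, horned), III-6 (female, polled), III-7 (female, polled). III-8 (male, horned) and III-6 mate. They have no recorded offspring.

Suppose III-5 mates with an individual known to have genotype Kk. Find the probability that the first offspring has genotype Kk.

III-5 is horned, so III-5 is kk.
The cross gives 1/2 Kk : 1/2 kk, so P(offspring has genotype Kk) = 1/2.

1/2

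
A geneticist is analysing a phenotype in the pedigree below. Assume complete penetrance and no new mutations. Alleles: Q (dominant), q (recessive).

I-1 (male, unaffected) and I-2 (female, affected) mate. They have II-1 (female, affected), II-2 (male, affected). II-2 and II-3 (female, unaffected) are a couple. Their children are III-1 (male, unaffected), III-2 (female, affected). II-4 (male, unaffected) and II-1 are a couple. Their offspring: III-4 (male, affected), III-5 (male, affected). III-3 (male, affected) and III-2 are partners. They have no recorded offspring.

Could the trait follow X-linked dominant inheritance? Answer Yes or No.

A consistent assignment under X-linked dominant exists: I-1 X^q Y, I-2 X^Q X^Q, II-1 X^Q X^q, II-2 X^Q Y, II-3 X^q X^q, II-4 X^q Y, III-1 X^q Y, III-2 X^Q X^q, III-3 X^Q Y, III-4 X^Q Y, III-5 X^Q Y.
In this assignment every recorded phenotype matches its genotype and every non-founder's genotype is obtainable from its parents' genotypes, so the pedigree is consistent.

Yes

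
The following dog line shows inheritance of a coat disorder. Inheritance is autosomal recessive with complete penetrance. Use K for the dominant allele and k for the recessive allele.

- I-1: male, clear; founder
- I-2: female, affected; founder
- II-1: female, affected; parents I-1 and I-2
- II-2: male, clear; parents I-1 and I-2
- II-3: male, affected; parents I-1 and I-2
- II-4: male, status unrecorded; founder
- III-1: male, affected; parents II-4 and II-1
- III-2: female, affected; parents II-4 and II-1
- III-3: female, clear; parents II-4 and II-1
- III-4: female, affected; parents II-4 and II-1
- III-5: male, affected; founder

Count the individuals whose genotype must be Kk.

Obligate heterozygotes: I-1 is clear so carries K and passed k to II-1 (kk), so I-1 is Kk; II-2 is clear so carries K and received k from I-2 (kk), so II-2 is Kk; II-4 passed K to III-3 (Kk, whose k came from II-1) and passed k to III-1 (kk), so II-4 is Kk; III-3 is clear so carries K and received k from II-1 (kk), so III-3 is Kk.
Every other individual is either homozygous by phenotype or has at least one consistent homozygous assignment, so the count is 4.

4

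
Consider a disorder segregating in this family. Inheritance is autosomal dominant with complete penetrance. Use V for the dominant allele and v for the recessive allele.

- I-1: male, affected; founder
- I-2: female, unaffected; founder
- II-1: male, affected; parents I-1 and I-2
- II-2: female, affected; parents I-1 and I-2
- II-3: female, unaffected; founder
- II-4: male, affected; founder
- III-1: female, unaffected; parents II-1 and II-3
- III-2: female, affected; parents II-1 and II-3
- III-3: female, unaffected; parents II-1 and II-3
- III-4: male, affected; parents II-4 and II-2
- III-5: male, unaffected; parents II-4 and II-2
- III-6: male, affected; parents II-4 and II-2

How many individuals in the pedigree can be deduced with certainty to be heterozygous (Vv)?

Obligate heterozygotes: II-1 is affected so carries V and received v from I-2 (vv), so II-1 is Vv; II-2 is affected so carries V and received v from I-2 (vv), so II-2 is Vv; II-4 is affected so carries V and passed v to III-5 (vv), so II-4 is Vv; III-2 is affected so carries V and received v from II-3 (vv), so III-2 is Vv.
Every other individual is either homozygous by phenotype or has at least one consistent homozygous assignment, so the count is 4.

4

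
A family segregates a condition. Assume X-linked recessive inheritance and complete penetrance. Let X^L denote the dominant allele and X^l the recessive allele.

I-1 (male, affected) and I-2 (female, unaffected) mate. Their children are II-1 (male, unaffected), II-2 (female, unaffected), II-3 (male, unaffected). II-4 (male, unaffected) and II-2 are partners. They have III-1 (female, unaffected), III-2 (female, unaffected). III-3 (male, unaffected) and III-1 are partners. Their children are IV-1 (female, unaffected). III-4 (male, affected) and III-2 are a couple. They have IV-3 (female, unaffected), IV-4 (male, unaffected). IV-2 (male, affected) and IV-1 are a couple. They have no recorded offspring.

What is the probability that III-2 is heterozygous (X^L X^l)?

II-4 is unaffected, so II-4 is X^L Y.
II-2 is unaffected so carries L and received l from I-1 (X^l Y), so II-2 is X^L X^l.
Their cross gives offspring ratios 1/2 X^L X^L : 1/2 X^L X^l. Conditioning on III-2 being unaffected, P(X^L X^l) = 1/2 / 1 = 1/2 before taking III-2's own offspring into account.
III-4 is affected, so III-4 is X^l Y.
Now use III-2's offspring. Probability of each recorded status — unaffected daughter IV-3: 1/2 if III-2 is X^L X^l, 1 if X^L X^L; unaffected son IV-4: 1/2 if III-2 is X^L X^l, 1 if X^L X^L.
Bayes: P(X^L X^l) = 1/2·1/4 / (1/2·1/4 + 1/2·1) = 1/5.

1/5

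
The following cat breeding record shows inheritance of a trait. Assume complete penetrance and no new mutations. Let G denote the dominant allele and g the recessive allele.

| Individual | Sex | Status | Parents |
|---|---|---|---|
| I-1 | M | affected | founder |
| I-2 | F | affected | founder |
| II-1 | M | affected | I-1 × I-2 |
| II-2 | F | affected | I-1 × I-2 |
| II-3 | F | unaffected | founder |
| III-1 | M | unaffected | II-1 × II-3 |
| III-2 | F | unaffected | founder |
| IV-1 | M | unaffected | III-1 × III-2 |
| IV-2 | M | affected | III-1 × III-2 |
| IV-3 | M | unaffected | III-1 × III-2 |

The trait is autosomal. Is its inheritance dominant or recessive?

recessive

III-1 and III-2 are both unaffected yet have an affected child IV-2. Under dominance, an affected child requires at least one affected parent, so the trait cannot be dominant.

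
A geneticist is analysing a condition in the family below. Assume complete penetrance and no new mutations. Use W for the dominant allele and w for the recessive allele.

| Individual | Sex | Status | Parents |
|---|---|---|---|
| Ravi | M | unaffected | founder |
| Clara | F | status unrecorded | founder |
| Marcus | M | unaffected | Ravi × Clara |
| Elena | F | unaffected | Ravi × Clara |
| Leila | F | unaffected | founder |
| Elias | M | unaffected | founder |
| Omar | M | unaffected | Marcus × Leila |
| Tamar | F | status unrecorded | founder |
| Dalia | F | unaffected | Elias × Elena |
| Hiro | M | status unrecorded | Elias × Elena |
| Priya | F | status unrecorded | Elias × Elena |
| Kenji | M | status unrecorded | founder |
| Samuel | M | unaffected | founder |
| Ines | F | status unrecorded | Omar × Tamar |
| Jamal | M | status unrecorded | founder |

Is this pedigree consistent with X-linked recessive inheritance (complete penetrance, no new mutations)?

A consistent assignment under X-linked recessive exists: Ravi X^W Y, Clara X^W X^W, Marcus X^W Y, Elena X^W X^W, Leila X^W X^W, Elias X^W Y, Omar X^W Y, Tamar X^W X^W, Dalia X^W X^W, Hiro X^W Y, Priya X^W X^W, Kenji X^W Y, Samuel X^W Y, Ines X^W X^W, Jamal X^W Y.
In this assignment every recorded phenotype matches its genotype and every non-founder's genotype is obtainable from its parents' genotypes, so the pedigree is consistent.

Yes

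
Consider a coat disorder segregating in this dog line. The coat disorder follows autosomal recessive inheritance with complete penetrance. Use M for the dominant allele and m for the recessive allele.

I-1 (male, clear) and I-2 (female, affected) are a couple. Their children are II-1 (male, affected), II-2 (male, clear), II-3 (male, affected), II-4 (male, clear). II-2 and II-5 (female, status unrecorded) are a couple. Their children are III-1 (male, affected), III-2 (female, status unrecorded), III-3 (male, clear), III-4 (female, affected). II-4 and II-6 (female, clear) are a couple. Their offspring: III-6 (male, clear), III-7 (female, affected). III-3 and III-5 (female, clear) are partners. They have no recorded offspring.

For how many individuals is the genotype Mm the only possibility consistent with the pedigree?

4

Obligate heterozygotes: I-1 is clear so carries M and passed m to II-1 (mm), so I-1 is Mm; II-2 is clear so carries M and received m from I-2 (mm), so II-2 is Mm; II-4 is clear so carries M and received m from I-2 (mm), so II-4 is Mm; II-6 is clear so carries M and passed m to III-7 (mm), so II-6 is Mm.
Every other individual is either homozygous by phenotype or has at least one consistent homozygous assignment, so the count is 4.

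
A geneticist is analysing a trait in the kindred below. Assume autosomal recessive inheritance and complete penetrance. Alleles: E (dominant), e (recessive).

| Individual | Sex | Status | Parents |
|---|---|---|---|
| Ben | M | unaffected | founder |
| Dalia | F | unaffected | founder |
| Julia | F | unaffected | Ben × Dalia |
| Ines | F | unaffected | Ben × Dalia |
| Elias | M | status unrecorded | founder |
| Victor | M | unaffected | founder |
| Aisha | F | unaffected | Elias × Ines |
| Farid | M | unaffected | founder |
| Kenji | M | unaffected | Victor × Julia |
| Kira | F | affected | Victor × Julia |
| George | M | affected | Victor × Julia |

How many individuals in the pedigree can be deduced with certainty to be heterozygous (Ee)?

Obligate heterozygotes: Julia is unaffected so carries E and passed e to Kira (ee), so Julia is Ee; Victor is unaffected so carries E and passed e to Kira (ee), so Victor is Ee.
Every other individual is either homozygous by phenotype or has at least one consistent homozygous assignment, so the count is 2.

2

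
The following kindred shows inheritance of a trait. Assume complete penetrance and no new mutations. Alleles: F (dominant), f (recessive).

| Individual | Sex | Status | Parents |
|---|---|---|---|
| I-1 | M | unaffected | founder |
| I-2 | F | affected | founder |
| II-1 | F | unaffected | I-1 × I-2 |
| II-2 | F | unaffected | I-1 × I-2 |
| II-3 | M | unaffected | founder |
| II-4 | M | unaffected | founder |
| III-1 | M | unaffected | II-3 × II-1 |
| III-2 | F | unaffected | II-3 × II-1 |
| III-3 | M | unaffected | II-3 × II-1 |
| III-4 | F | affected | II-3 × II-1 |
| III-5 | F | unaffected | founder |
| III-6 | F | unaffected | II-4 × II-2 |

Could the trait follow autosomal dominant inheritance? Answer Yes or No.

Under autosomal dominant, III-4 (affected, female) cannot arise from II-3 (unaffected) × II-1 (unaffected).

No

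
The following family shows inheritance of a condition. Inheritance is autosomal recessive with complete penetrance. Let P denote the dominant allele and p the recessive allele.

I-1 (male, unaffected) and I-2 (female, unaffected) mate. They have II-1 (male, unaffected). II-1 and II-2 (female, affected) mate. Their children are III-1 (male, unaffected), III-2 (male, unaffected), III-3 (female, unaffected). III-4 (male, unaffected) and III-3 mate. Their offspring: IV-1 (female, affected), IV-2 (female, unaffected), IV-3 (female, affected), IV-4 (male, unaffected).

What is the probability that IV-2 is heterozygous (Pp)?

III-4 is unaffected so carries P and passed p to IV-1 (pp), so III-4 is Pp.
III-3 is unaffected so carries P and received p from II-2 (pp), so III-3 is Pp.
Their cross gives offspring ratios 1/4 PP : 1/2 Pp : 1/4 pp. Conditioning on IV-2 being unaffected, P(Pp) = 1/2 / 3/4 = 2/3.

2/3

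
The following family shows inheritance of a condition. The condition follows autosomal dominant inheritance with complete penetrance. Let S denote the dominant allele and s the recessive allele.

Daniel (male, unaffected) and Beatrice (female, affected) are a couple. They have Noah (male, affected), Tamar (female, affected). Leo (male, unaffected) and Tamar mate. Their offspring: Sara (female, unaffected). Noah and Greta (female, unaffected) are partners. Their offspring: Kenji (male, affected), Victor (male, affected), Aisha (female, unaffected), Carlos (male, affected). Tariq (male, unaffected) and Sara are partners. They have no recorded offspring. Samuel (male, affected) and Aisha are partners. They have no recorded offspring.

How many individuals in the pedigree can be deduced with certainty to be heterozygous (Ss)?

Obligate heterozygotes: Noah is affected so carries S and received s from Daniel (ss), so Noah is Ss; Tamar is affected so carries S and received s from Daniel (ss), so Tamar is Ss; Kenji is affected so carries S and received s from Greta (ss), so Kenji is Ss; Victor is affected so carries S and received s from Greta (ss), so Victor is Ss; Carlos is affected so carries S and received s from Greta (ss), so Carlos is Ss.
Every other individual is either homozygous by phenotype or has at least one consistent homozygous assignment, so the count is 5.

5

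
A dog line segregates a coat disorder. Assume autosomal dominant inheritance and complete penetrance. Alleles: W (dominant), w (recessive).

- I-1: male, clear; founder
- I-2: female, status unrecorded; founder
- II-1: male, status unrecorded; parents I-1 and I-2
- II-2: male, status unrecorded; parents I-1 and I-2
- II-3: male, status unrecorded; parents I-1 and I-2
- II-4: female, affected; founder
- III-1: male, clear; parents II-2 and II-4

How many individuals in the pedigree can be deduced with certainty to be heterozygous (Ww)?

Obligate heterozygotes: II-4 is affected so carries W and passed w to III-1 (ww), so II-4 is Ww.
Every other individual is either homozygous by phenotype or has at least one consistent homozygous assignment, so the count is 1.

1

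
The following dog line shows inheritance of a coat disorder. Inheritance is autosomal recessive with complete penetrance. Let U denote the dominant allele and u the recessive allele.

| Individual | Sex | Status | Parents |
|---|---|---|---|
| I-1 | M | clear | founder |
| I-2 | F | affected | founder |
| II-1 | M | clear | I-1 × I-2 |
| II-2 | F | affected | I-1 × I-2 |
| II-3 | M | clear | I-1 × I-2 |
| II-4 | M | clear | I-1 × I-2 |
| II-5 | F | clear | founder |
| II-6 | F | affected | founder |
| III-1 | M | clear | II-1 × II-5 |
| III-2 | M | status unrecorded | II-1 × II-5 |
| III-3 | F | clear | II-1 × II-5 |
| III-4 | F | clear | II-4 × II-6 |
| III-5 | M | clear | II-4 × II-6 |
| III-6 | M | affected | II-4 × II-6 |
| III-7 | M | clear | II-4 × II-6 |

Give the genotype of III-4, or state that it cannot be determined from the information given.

From phenotype alone, III-4 is UU or Uu.
III-4 is clear so carries U and received u from II-6 (uu), so III-4 is Uu.

Uu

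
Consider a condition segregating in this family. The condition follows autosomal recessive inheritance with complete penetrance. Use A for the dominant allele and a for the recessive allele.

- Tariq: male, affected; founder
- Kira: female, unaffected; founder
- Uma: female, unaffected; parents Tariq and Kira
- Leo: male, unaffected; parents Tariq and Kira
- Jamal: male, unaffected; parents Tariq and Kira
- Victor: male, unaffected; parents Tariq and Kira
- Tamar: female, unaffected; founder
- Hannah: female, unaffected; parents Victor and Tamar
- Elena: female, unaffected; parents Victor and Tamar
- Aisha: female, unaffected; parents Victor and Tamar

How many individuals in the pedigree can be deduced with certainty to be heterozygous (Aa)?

4

Obligate heterozygotes: Uma is unaffected so carries A and received a from Tariq (aa), so Uma is Aa; Leo is unaffected so carries A and received a from Tariq (aa), so Leo is Aa; Jamal is unaffected so carries A and received a from Tariq (aa), so Jamal is Aa; Victor is unaffected so carries A and received a from Tariq (aa), so Victor is Aa.
Every other individual is either homozygous by phenotype or has at least one consistent homozygous assignment, so the count is 4.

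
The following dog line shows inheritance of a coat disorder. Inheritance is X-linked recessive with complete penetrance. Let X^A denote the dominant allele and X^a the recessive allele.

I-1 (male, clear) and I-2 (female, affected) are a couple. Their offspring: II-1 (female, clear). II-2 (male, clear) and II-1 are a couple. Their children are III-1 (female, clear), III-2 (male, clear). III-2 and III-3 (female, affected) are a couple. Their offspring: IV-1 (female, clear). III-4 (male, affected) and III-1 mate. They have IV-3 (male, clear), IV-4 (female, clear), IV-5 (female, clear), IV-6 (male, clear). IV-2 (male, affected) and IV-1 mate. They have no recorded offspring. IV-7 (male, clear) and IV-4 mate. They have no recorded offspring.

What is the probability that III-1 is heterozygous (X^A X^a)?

1/17

II-2 is clear, so II-2 is X^A Y.
II-1 is clear so carries A and received a from I-2 (X^a X^a), so II-1 is X^A X^a.
Their cross gives offspring ratios 1/2 X^A X^A : 1/2 X^A X^a. Conditioning on III-1 being clear, P(X^A X^a) = 1/2 / 1 = 1/2 before taking III-1's own offspring into account.
III-4 is affected, so III-4 is X^a Y.
Now use III-1's offspring. Probability of each recorded status — clear son IV-3: 1/2 if III-1 is X^A X^a, 1 if X^A X^A; clear daughter IV-4: 1/2 if III-1 is X^A X^a, 1 if X^A X^A; clear daughter IV-5: 1/2 if III-1 is X^A X^a, 1 if X^A X^A; clear son IV-6: 1/2 if III-1 is X^A X^a, 1 if X^A X^A.
Bayes: P(X^A X^a) = 1/2·1/16 / (1/2·1/16 + 1/2·1) = 1/17.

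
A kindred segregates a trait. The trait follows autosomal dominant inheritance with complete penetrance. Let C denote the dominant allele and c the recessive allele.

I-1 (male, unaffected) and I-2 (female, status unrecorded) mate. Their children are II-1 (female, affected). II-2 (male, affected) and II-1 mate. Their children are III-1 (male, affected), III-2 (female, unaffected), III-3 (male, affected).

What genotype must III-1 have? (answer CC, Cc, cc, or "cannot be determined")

cannot be determined

III-1's phenotype allows CC or Cc, and no parent or child forces a single allele at both positions; consistent genotype assignments exist with III-1 as CC or Cc.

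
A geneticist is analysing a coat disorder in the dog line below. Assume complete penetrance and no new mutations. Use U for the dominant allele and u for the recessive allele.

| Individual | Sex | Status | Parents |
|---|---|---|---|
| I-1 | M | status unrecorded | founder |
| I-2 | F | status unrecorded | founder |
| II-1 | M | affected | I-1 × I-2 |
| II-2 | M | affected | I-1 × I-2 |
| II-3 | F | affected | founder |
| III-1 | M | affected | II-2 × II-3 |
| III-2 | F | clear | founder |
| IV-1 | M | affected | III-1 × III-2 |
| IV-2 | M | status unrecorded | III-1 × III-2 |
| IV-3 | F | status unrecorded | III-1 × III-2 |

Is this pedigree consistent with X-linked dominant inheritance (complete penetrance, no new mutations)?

No

Under X-linked dominant, IV-1 (affected, male) cannot arise from III-1 (affected) × III-2 (clear).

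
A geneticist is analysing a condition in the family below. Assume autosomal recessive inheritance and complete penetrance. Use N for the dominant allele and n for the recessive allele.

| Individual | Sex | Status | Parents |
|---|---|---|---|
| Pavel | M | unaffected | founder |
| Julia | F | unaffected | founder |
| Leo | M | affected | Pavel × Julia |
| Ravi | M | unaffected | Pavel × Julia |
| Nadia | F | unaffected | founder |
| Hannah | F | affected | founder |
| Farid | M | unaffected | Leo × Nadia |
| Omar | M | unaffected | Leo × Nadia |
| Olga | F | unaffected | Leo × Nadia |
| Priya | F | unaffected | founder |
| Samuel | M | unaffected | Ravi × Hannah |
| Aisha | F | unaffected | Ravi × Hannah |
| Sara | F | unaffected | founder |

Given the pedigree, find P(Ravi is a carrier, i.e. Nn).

1/3

Pavel is unaffected so carries N and passed n to Leo (nn), so Pavel is Nn.
Julia is unaffected so carries N and passed n to Leo (nn), so Julia is Nn.
Their cross gives offspring ratios 1/4 NN : 1/2 Nn : 1/4 nn. Conditioning on Ravi being unaffected, P(Nn) = 1/2 / 3/4 = 2/3 before taking Ravi's own offspring into account.
Hannah is affected, so Hannah is nn.
Now use Ravi's offspring. Probability of each recorded status — unaffected son Samuel: 1/2 if Ravi is Nn, 1 if NN; unaffected daughter Aisha: 1/2 if Ravi is Nn, 1 if NN.
Bayes: P(Nn) = 2/3·1/4 / (2/3·1/4 + 1/3·1) = 1/3.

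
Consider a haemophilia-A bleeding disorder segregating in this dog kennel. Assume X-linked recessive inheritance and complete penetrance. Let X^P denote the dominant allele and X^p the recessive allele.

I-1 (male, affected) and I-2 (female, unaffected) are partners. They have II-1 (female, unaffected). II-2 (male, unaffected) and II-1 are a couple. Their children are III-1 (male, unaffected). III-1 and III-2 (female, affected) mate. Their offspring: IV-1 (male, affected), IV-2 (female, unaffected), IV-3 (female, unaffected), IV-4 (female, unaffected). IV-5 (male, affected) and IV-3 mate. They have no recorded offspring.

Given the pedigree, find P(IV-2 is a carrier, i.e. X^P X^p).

1

IV-2 is unaffected so carries P and received p from III-2 (X^p X^p), so IV-2 is X^P X^p, giving P(X^P X^p) = 1.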